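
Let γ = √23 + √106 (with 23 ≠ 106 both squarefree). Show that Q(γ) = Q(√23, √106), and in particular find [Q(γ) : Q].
[Q(γ) : Q] = 4 (equivalently, Q(γ) = Q(√23, √106))

Obviously Q(γ) ⊆ Q(√23, √106), and [Q(√23, √106):Q] = 4 (since 23, 106 are distinct squarefree integers > 1 with 2438 not a perfect square). To show equality we compute the minimal polynomial of γ. From γ = √23 + √106: γ^2 = 23 + 2√(2438) + 106 = 129 + 2√(2438), so γ^2 - 129 = 2√(2438); squaring, (γ^2 - 129)^2 = 4·2438, i.e. γ^4 - 258γ^2 + 16641 - 9752 = 0, i.e. γ^4 - 258γ^2 + 6889 = 0. So γ is a root of x^4 - 258x^2 + 6889. This polynomial is irreducible over Q: it has no rational root (each ±√23 ± √106 is irrational), and any factorization into two quadratics over Q would force √(2438) ∈ Q (pairing opposite roots) or √23, √106 ∈ Q (other pairings), all impossible. Hence [Q(γ):Q] = 4 = [Q(√23, √106):Q], so Q(γ) = Q(√23, √106).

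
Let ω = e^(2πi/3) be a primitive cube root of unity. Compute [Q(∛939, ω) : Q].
[Q(∛939, ω) : Q] = 6

[Q(∛939):Q] = 3 (min poly x^3 - 939, irreducible since 939 is not a perfect cube). [Q(ω):Q] = 2 (min poly x^2 + x + 1). Since Q(∛939) ⊂ R and ω ∉ R, we have ω ∉ Q(∛939), so x^2 + x + 1 remains irreducible over Q(∛939) and [Q(∛939, ω) : Q(∛939)] = 2. By the tower law, [Q(∛939, ω) : Q] = 3 · 2 = 6. (In fact Q(∛939, ω) is the splitting field of x^3 - 939 over Q.)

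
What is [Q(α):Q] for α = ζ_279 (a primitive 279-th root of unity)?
[Q(α):Q] = 180

The minimal polynomial of ζ_279 over Q is the 279-th cyclotomic polynomial Φ_279(x), which is irreducible over Q and has degree φ(279) = 180. Hence [Q(α):Q] = φ(279) = 180.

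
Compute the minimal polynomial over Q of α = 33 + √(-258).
m_α(x) = x^2 - 66x + 1347

From α - 33 = √(-258), squaring gives (α - 33)^2 = -258, i.e. α^2 - 66α + 1089 = -258, so α^2 - 66α + 1347 = 0. The discriminant of x^2 - 66x + 1347 is (-66)^2 - 4·(1347) = 4356 - 5388 = -1032, and 4·(-258) is not a perfect square in Q since -258 is squarefree and ≠ 1. Hence x^2 - 66x + 1347 is irreducible over Q and is the minimal polynomial of α.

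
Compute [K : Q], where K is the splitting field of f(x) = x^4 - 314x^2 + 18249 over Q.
[K : Q] = 4

Solving the quadratic in x^2: x^2 = (314 ± √(314^2 - 4·18249))/2 = (314 ± √25600)/2 = (314 ± 160)/2, giving x^2 = 237 or x^2 = 77. So f(x) = (x^2 - 237)(x^2 - 77) and the roots of f are ±√237, ±√77. Hence the splitting field is K = Q(√237, √77). Since 237 and 77 are distinct squarefree integers > 1, their product 18249 is not a perfect square, so √77 ∉ Q(√237). By the tower law [K:Q] = [Q(√237,√77):Q(√237)] · [Q(√237):Q] = 2 · 2 = 4.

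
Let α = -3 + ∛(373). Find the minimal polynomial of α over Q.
m_α(x) = x^3 + 9x^2 + 27x - 346

Set β = α + 3 = ∛(373), so β^3 = 373. Then (α + 3)^3 - 373 = 0, i.e. α is a root of g(x) = (x + 3)^3 - 373 = x^3 + 9x^2 + 27x - 346. Since g(x) = h(x + 3) where h(x) = x^3 - 373, and h is irreducible over Q (because 373 is not a perfect cube, so h has no rational root, and a monic cubic with no rational root is irreducible), g is also irreducible (irreducibility is preserved under the substitution x → x + 3). Hence m_α(x) = x^3 + 9x^2 + 27x - 346.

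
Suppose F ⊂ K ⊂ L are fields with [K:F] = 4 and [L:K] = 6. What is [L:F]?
[L:F] = 24

The tower law says that for any tower of field extensions F ⊂ K ⊂ L with finite degrees, [L:F] = [L:K] · [K:F]. Here this gives [L:F] = 6 · 4 = 24.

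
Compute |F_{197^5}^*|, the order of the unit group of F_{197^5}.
|F_{197^5}^*| = 296709280756

F_{197^5} has 197^5 = 296709280757 elements; its multiplicative group consists of all nonzero elements, so |F_{197^5}^*| = 296709280757 - 1 = 296709280756. (It is cyclic since any finite subgroup of the multiplicative group of a field is cyclic.)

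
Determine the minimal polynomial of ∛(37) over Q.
m_α(x) = x^3 - 37

α satisfies α^3 = 37, so x^3 - 37 annihilates α. By the rational root test, a rational root p/q (in lowest terms) of x^3 - 37 would satisfy p^3 = 37 q^3, forcing q = 1 and p^3 = 37; but 37 is not a perfect cube, contradiction. A monic cubic over Q with no rational root is irreducible (any nontrivial factorization would include a linear factor). Hence x^3 - 37 is the minimal polynomial of α, and in particular [Q(α):Q] = 3.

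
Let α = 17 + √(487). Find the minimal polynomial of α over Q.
m_α(x) = x^2 - 34x - 198

From α - 17 = √(487), squaring gives (α - 17)^2 = 487, i.e. α^2 - 34α + 289 = 487, so α^2 - 34α - 198 = 0. The discriminant of x^2 - 34x - 198 is (-34)^2 - 4·(-198) = 1156 + 792 = 1948, and 4·(487) is not a perfect square in Q since 487 is squarefree and ≠ 1. Hence x^2 - 34x - 198 is irreducible over Q and is the minimal polynomial of α.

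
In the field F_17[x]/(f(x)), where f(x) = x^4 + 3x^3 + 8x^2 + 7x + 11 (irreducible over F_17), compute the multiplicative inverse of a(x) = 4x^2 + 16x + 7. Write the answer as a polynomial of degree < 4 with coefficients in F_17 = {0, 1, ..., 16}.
a(x)^(-1) ≡ 6x^3 + 9x^2 + 4x + 7 (mod f(x))

Since f is irreducible over F_17, F_17[x]/(f) is a field and a(x) ≠ 0 has an inverse. Apply the extended Euclidean algorithm to f(x) and a(x) in F_17[x]: f(x) = (13x^2 + 4x + 10)·a(x) + (6x + 9);  a(x) = (12x + 13)·(6x + 9) + (9). The last nonzero remainder is the constant 9 = gcd(f, a) in F_17. Back-substituting through the division chain expresses 9 = s(x)·a(x) + t(x)·f(x) with s(x) ≡ 3x^3 + 13x^2 + 2x + 12 (mod f), so (3x^3 + 13x^2 + 2x + 12)·a(x) ≡ 9 (mod f). Multiplying by 9^(-1) ≡ 2 in F_17 gives a(x)^(-1) ≡ 2·(3x^3 + 13x^2 + 2x + 12) ≡ 6x^3 + 9x^2 + 4x + 7 (mod f). Check: (4x^2 + 16x + 7)·(6x^3 + 9x^2 + 4x + 7) = 7x^5 + 13x^4 + 15x^3 + 2x^2 + 4x + 15 ≡ 1 (mod x^4 + 3x^3 + 8x^2 + 7x + 11).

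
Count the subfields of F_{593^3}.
F_{593^3} has 2 subfields

The subfields of F_{p^n} are exactly the fields F_{p^d} for d | n (each is the fixed field of the unique index-d subgroup of Gal(F_{p^n}/F_p) ≅ Z/nZ). The divisors of n = 3 are {1, 3}, giving 2 subfields: F_{593^1}, F_{593^3}.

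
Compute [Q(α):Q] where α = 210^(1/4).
[Q(α):Q] = 4

α is a root of x^4 - 210. By Eisenstein's criterion at the prime p = 2 (which divides the constant term 210 but p^2 = 4 does not, since 210 is squarefree), x^4 - 210 is irreducible over Q. Hence [Q(α):Q] = 4.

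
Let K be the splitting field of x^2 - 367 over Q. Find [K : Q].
[K : Q] = 2

f(x) = x^2 - 367 factors as (x - √367)(x + √367). The splitting field is K = Q(√367). Since 367 is squarefree and > 1, it is not a perfect square, so x^2 - 367 is irreducible over Q and [Q(√367) : Q] = 2. Hence [K : Q] = 2.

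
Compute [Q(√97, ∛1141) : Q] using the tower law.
[Q(√97, ∛1141) : Q] = 6

Let L = Q(√97, ∛1141). Since Q(√97) ⊂ L and [Q(√97):Q] = 2, the tower law gives 2 | [L:Q]. Likewise Q(∛1141) ⊂ L with [Q(∛1141):Q] = 3 (because 1141 is not a perfect cube), so 3 | [L:Q]. As gcd(2,3) = 1, [L:Q] is divisible by 6. Conversely L is generated over Q by √97 and ∛1141, so [L:Q] ≤ 2·3 = 6. Therefore [Q(√97, ∛1141) : Q] = 6.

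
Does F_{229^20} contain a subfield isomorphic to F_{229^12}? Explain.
No: F_{229^12} is not a subfield of F_{229^20}

F_{p^m} embeds in F_{p^n} iff m | n. Here 12 ∤ 20 (since 20 = 1·12 + 8 with remainder 8 ≠ 0), so F_{229^12} is not a subfield of F_{229^20}. Equivalently: if it were, the tower law would give 12 = [F_{229^12}:F_229] dividing [F_{229^20}:F_229] = 20, contradiction.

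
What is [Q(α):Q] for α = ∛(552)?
[Q(α):Q] = 3

The minimal polynomial of α is x^3 - 552, irreducible over Q since 552 is not a perfect cube (so x^3 - 552 has no rational root). Hence [Q(α):Q] = deg(m_α) = 3.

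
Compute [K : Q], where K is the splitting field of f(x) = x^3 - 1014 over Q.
[K : Q] = 6

The roots of x^3 - 1014 are ∛1014, ω∛1014, ω^2∛1014 where ω = e^(2πi/3) is a primitive cube root of unity, so K = Q(∛1014, ω). Now [Q(∛1014):Q] = 3 (since 1014 is not a perfect cube, x^3 - 1014 is irreducible) and [Q(ω):Q] = 2. Both 2 and 3 divide [K:Q], and [K:Q] ≤ 3·2 = 6, so [K:Q] = 6. (Equivalently: Q(∛1014) ⊂ R but ω ∉ R, so [K : Q(∛1014)] = 2.)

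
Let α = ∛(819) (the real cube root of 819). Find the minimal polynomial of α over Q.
m_α(x) = x^3 - 819

α satisfies α^3 = 819, so x^3 - 819 annihilates α. By the rational root test, a rational root p/q (in lowest terms) of x^3 - 819 would satisfy p^3 = 819 q^3, forcing q = 1 and p^3 = 819; but 819 is not a perfect cube, contradiction. A monic cubic over Q with no rational root is irreducible (any nontrivial factorization would include a linear factor). Hence x^3 - 819 is the minimal polynomial of α, and in particular [Q(α):Q] = 3.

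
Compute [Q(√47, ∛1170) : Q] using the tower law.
[Q(√47, ∛1170) : Q] = 6

Let L = Q(√47, ∛1170). Since Q(√47) ⊂ L and [Q(√47):Q] = 2, the tower law gives 2 | [L:Q]. Likewise Q(∛1170) ⊂ L with [Q(∛1170):Q] = 3 (because 1170 is not a perfect cube), so 3 | [L:Q]. As gcd(2,3) = 1, [L:Q] is divisible by 6. Conversely L is generated over Q by √47 and ∛1170, so [L:Q] ≤ 2·3 = 6. Therefore [Q(√47, ∛1170) : Q] = 6.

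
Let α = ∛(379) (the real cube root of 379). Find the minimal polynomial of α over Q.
m_α(x) = x^3 - 379

α satisfies α^3 = 379, so x^3 - 379 annihilates α. By the rational root test, a rational root p/q (in lowest terms) of x^3 - 379 would satisfy p^3 = 379 q^3, forcing q = 1 and p^3 = 379; but 379 is not a perfect cube, contradiction. A monic cubic over Q with no rational root is irreducible (any nontrivial factorization would include a linear factor). Hence x^3 - 379 is the minimal polynomial of α, and in particular [Q(α):Q] = 3.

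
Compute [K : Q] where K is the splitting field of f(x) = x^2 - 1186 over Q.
[K : Q] = 2

f(x) = x^2 - 1186 factors as (x - √1186)(x + √1186). The splitting field is K = Q(√1186). Since 1186 is squarefree and > 1, it is not a perfect square, so x^2 - 1186 is irreducible over Q and [Q(√1186) : Q] = 2. Hence [K : Q] = 2.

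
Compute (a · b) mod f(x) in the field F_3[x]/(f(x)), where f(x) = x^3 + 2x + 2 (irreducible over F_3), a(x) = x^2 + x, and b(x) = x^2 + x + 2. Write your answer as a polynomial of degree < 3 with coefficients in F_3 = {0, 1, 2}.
a · b ≡ x^2 + 2x + 2 (mod f(x))

Multiply in F_3[x]: a(x)·b(x) = (x^2 + x)·(x^2 + x + 2) = x^4 + 2x^3 + 2x. This has degree ≥ 3, so divide by f(x) over F_3: x^4 + 2x^3 + 2x = (x + 2)·(x^3 + 2x + 2) + (x^2 + 2x + 2). Hence a·b ≡ x^2 + 2x + 2 (mod f). (F_3[x]/(f) is a field with 3^3 = 27 elements since f is irreducible of degree 3.)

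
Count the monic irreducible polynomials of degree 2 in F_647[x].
There are 208981 monic irreducible polynomials of degree 2 over F_647

Each element of F_{647^2} that lies in no proper subfield is a root of exactly one monic irreducible of degree 2 over F_647, and each such polynomial has 2 distinct roots in F_{647^2}. By Möbius inversion the count is N_647(2) = (1/2) Σ_{d|2} μ(2/d) · 647^d = (1/2)(μ(2)·647^1 + μ(1)·647^2) = 417962/2 = 208981.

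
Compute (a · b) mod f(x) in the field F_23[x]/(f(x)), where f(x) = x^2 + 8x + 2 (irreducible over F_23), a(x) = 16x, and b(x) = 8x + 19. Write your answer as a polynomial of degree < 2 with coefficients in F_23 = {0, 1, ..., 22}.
a · b ≡ 16x + 20 (mod f(x))

Multiply in F_23[x]: a(x)·b(x) = (16x)·(8x + 19) = 13x^2 + 5x. This has degree ≥ 2, so divide by f(x) over F_23: 13x^2 + 5x = (13)·(x^2 + 8x + 2) + (16x + 20). Hence a·b ≡ 16x + 20 (mod f). (F_23[x]/(f) is a field with 23^2 = 529 elements since f is irreducible of degree 2.)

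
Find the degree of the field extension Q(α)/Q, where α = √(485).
[Q(α):Q] = 2

[Q(α):Q] equals the degree of the minimal polynomial of α. Here α^2 = 485 and x^2 - 485 is irreducible (d = 485 is squarefree, ≠ 1, hence not a square), so deg(m_α) = 2. Thus [Q(α):Q] = 2.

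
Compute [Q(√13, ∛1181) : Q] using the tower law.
[Q(√13, ∛1181) : Q] = 6

Let L = Q(√13, ∛1181). Since Q(√13) ⊂ L and [Q(√13):Q] = 2, the tower law gives 2 | [L:Q]. Likewise Q(∛1181) ⊂ L with [Q(∛1181):Q] = 3 (because 1181 is not a perfect cube), so 3 | [L:Q]. As gcd(2,3) = 1, [L:Q] is divisible by 6. Conversely L is generated over Q by √13 and ∛1181, so [L:Q] ≤ 2·3 = 6. Therefore [Q(√13, ∛1181) : Q] = 6.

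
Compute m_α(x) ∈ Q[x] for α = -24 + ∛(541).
m_α(x) = x^3 + 72x^2 + 1728x + 13283

Set β = α + 24 = ∛(541), so β^3 = 541. Then (α + 24)^3 - 541 = 0, i.e. α is a root of g(x) = (x + 24)^3 - 541 = x^3 + 72x^2 + 1728x + 13283. Since g(x) = h(x + 24) where h(x) = x^3 - 541, and h is irreducible over Q (because 541 is not a perfect cube, so h has no rational root, and a monic cubic with no rational root is irreducible), g is also irreducible (irreducibility is preserved under the substitution x → x + 24). Hence m_α(x) = x^3 + 72x^2 + 1728x + 13283.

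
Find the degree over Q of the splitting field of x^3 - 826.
[K : Q] = 6

The roots of x^3 - 826 are ∛826, ω∛826, ω^2∛826 where ω = e^(2πi/3) is a primitive cube root of unity, so K = Q(∛826, ω). Now [Q(∛826):Q] = 3 (since 826 is not a perfect cube, x^3 - 826 is irreducible) and [Q(ω):Q] = 2. Both 2 and 3 divide [K:Q], and [K:Q] ≤ 3·2 = 6, so [K:Q] = 6. (Equivalently: Q(∛826) ⊂ R but ω ∉ R, so [K : Q(∛826)] = 2.)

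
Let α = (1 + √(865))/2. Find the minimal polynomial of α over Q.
m_α(x) = x^2 - x - 216

From 2α - 1 = √(865), squaring gives (2α - 1)^2 = 865, i.e. 4α^2 - 4α + 1 = 865, so α^2 - α + (1 - 865)/4 = 0. Since 865 ≡ 1 (mod 4), (1 - 865)/4 = -216 ∈ Z. The polynomial x^2 - x - 216 has discriminant 1 - 4·(-216) = 865, which is not a perfect square in Q (d = 865 is squarefree and ≠ 1), so x^2 - x - 216 is irreducible over Q. It is the minimal polynomial of α.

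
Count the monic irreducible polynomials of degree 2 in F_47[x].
There are 1081 monic irreducible polynomials of degree 2 over F_47

Each element of F_{47^2} that lies in no proper subfield is a root of exactly one monic irreducible of degree 2 over F_47, and each such polynomial has 2 distinct roots in F_{47^2}. By Möbius inversion the count is N_47(2) = (1/2) Σ_{d|2} μ(2/d) · 47^d = (1/2)(μ(2)·47^1 + μ(1)·47^2) = 2162/2 = 1081.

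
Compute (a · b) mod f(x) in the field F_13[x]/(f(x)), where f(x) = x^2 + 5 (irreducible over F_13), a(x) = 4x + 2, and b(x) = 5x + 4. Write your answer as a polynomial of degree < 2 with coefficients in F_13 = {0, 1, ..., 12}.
a · b ≡ 12 (mod f(x))

Multiply in F_13[x]: a(x)·b(x) = (4x + 2)·(5x + 4) = 7x^2 + 8. This has degree ≥ 2, so divide by f(x) over F_13: 7x^2 + 8 = (7)·(x^2 + 5) + (12). Hence a·b ≡ 12 (mod f). (F_13[x]/(f) is a field with 13^2 = 169 elements since f is irreducible of degree 2.)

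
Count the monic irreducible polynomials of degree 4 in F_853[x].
There are 132353532318 monic irreducible polynomials of degree 4 over F_853

Each element of F_{853^4} that lies in no proper subfield is a root of exactly one monic irreducible of degree 4 over F_853, and each such polynomial has 4 distinct roots in F_{853^4}. By Möbius inversion the count is N_853(4) = (1/4) Σ_{d|4} μ(4/d) · 853^d = (1/4)(μ(4)·853^1 + μ(2)·853^2 + μ(1)·853^4) = 529414129272/4 = 132353532318.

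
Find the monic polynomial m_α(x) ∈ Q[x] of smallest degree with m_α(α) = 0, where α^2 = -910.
m_α(x) = x^2 + 910

α satisfies α^2 + 910 = 0, so x^2 + 910 annihilates α. Since d = -910 is squarefree and ≠ 1, it is not a perfect square in Q, so x^2 + 910 has no rational root and is therefore irreducible over Q (a degree-2 polynomial over a field is irreducible iff it has no root). Hence m_α(x) = x^2 + 910.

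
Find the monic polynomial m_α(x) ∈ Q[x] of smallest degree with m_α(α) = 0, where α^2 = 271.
m_α(x) = x^2 - 271

α satisfies α^2 - 271 = 0, so x^2 - 271 annihilates α. Since d = 271 is squarefree and ≠ 1, it is not a perfect square in Q, so x^2 - 271 has no rational root and is therefore irreducible over Q (a degree-2 polynomial over a field is irreducible iff it has no root). Hence m_α(x) = x^2 - 271.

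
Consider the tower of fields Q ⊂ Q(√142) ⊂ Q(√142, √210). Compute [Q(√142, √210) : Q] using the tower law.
[Q(√142, √210) : Q] = 4

[Q(√142):Q] = 2 (min poly x^2 - 142, irreducible since 142 is squarefree > 1). For the top step, suppose √210 ∈ Q(√142), say √210 = c + d√142 with c, d ∈ Q. Squaring: 210 = c^2 + 142d^2 + 2cd√142. Since √142 ∉ Q this forces 2cd = 0. If d = 0 then √210 = c ∈ Q, contradicting 210 squarefree > 1. If c = 0 then 210 = 142d^2, so 142·210 = (142d)^2 is a perfect square in Q — but 142·210 = 29820 is not a perfect square (since 142 and 210 are distinct squarefree integers). Contradiction. Hence √210 ∉ Q(√142), so x^2 - 210 stays irreducible over Q(√142) and [Q(√142, √210) : Q(√142)] = 2. By the tower law, [Q(√142, √210) : Q] = 2 · 2 = 4.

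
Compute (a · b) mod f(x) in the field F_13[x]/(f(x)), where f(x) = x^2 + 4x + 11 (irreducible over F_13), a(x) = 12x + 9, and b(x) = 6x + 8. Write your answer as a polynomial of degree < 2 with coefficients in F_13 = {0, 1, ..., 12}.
a · b ≡ 5x + 8 (mod f(x))

Multiply in F_13[x]: a(x)·b(x) = (12x + 9)·(6x + 8) = 7x^2 + 7x + 7. This has degree ≥ 2, so divide by f(x) over F_13: 7x^2 + 7x + 7 = (7)·(x^2 + 4x + 11) + (5x + 8). Hence a·b ≡ 5x + 8 (mod f). (F_13[x]/(f) is a field with 13^2 = 169 elements since f is irreducible of degree 2.)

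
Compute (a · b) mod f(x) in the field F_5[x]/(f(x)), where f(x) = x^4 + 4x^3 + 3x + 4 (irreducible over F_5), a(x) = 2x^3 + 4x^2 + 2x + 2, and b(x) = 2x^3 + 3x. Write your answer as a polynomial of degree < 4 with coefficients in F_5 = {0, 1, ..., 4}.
a · b ≡ x^3 + 4x^2 + 2x + 2 (mod f(x))

Multiply in F_5[x]: a(x)·b(x) = (2x^3 + 4x^2 + 2x + 2)·(2x^3 + 3x) = 4x^6 + 3x^5 + x^3 + x^2 + x. This has degree ≥ 4, so divide by f(x) over F_5: 4x^6 + 3x^5 + x^3 + x^2 + x = (4x^2 + 2x + 2)·(x^4 + 4x^3 + 3x + 4) + (x^3 + 4x^2 + 2x + 2). Hence a·b ≡ x^3 + 4x^2 + 2x + 2 (mod f). (F_5[x]/(f) is a field with 5^4 = 625 elements since f is irreducible of degree 4.)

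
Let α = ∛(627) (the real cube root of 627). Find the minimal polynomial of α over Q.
m_α(x) = x^3 - 627

α satisfies α^3 = 627, so x^3 - 627 annihilates α. By the rational root test, a rational root p/q (in lowest terms) of x^3 - 627 would satisfy p^3 = 627 q^3, forcing q = 1 and p^3 = 627; but 627 is not a perfect cube, contradiction. A monic cubic over Q with no rational root is irreducible (any nontrivial factorization would include a linear factor). Hence x^3 - 627 is the minimal polynomial of α, and in particular [Q(α):Q] = 3.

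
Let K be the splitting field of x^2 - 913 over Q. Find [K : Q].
[K : Q] = 2

f(x) = x^2 - 913 factors as (x - √913)(x + √913). The splitting field is K = Q(√913). Since 913 is squarefree and > 1, it is not a perfect square, so x^2 - 913 is irreducible over Q and [Q(√913) : Q] = 2. Hence [K : Q] = 2.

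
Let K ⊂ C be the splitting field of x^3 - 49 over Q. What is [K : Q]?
[K : Q] = 6

The roots of x^3 - 49 are ∛49, ω∛49, ω^2∛49 where ω = e^(2πi/3) is a primitive cube root of unity, so K = Q(∛49, ω). Now [Q(∛49):Q] = 3 (since 49 is not a perfect cube, x^3 - 49 is irreducible) and [Q(ω):Q] = 2. Both 2 and 3 divide [K:Q], and [K:Q] ≤ 3·2 = 6, so [K:Q] = 6. (Equivalently: Q(∛49) ⊂ R but ω ∉ R, so [K : Q(∛49)] = 2.)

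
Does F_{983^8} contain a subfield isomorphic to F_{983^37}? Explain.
No: F_{983^37} is not a subfield of F_{983^8}

F_{p^m} embeds in F_{p^n} iff m | n. Here 37 ∤ 8 (since 8 = 0·37 + 8 with remainder 8 ≠ 0), so F_{983^37} is not a subfield of F_{983^8}. Equivalently: if it were, the tower law would give 37 = [F_{983^37}:F_983] dividing [F_{983^8}:F_983] = 8, contradiction.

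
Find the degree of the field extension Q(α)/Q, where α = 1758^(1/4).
[Q(α):Q] = 4

α is a root of x^4 - 1758. By Eisenstein's criterion at the prime p = 2 (which divides the constant term 1758 but p^2 = 4 does not, since 1758 is squarefree), x^4 - 1758 is irreducible over Q. Hence [Q(α):Q] = 4.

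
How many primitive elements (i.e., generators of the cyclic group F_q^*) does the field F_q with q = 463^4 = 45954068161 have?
There are φ(45954068160) = 7927234560 primitive elements

F_q^* is cyclic of order q - 1 = 45954068160. A cyclic group of order m has exactly φ(m) generators. Here m = 45954068160 = 2^6 · 3 · 5 · 7 · 11 · 13 · 17 · 29 · 97, so the number of primitive elements is φ(45954068160) = 7927234560.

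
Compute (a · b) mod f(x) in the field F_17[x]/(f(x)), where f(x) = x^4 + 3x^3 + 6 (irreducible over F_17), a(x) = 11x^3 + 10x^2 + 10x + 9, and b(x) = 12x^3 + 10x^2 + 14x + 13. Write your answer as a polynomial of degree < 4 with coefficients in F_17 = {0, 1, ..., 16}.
a · b ≡ 10x^2 + 11x + 2 (mod f(x))

Multiply in F_17[x]: a(x)·b(x) = (11x^3 + 10x^2 + 10x + 9)·(12x^3 + 10x^2 + 14x + 13) = 13x^6 + 9x^5 + 15x^3 + 3x^2 + x + 15. This has degree ≥ 4, so divide by f(x) over F_17: 13x^6 + 9x^5 + 15x^3 + 3x^2 + x + 15 = (13x^2 + 4x + 5)·(x^4 + 3x^3 + 6) + (10x^2 + 11x + 2). Hence a·b ≡ 10x^2 + 11x + 2 (mod f). (F_17[x]/(f) is a field with 17^4 = 83521 elements since f is irreducible of degree 4.)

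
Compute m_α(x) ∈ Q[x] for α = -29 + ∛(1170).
m_α(x) = x^3 + 87x^2 + 2523x + 23219

Set β = α + 29 = ∛(1170), so β^3 = 1170. Then (α + 29)^3 - 1170 = 0, i.e. α is a root of g(x) = (x + 29)^3 - 1170 = x^3 + 87x^2 + 2523x + 23219. Since g(x) = h(x + 29) where h(x) = x^3 - 1170, and h is irreducible over Q (because 1170 is not a perfect cube, so h has no rational root, and a monic cubic with no rational root is irreducible), g is also irreducible (irreducibility is preserved under the substitution x → x + 29). Hence m_α(x) = x^3 + 87x^2 + 2523x + 23219.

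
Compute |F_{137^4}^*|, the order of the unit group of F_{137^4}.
|F_{137^4}^*| = 352275360

F_{137^4} has 137^4 = 352275361 elements; its multiplicative group consists of all nonzero elements, so |F_{137^4}^*| = 352275361 - 1 = 352275360. (It is cyclic since any finite subgroup of the multiplicative group of a field is cyclic.)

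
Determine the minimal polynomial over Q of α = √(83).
m_α(x) = x^2 - 83

α satisfies α^2 - 83 = 0, so x^2 - 83 annihilates α. Since d = 83 is squarefree and ≠ 1, it is not a perfect square in Q, so x^2 - 83 has no rational root and is therefore irreducible over Q (a degree-2 polynomial over a field is irreducible iff it has no root). Hence m_α(x) = x^2 - 83.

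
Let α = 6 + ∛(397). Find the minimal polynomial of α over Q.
m_α(x) = x^3 - 18x^2 + 108x - 613

Set β = α - 6 = ∛(397), so β^3 = 397. Then (α - 6)^3 - 397 = 0, i.e. α is a root of g(x) = (x - 6)^3 - 397 = x^3 - 18x^2 + 108x - 613. Since g(x) = h(x - 6) where h(x) = x^3 - 397, and h is irreducible over Q (because 397 is not a perfect cube, so h has no rational root, and a monic cubic with no rational root is irreducible), g is also irreducible (irreducibility is preserved under the substitution x → x - 6). Hence m_α(x) = x^3 - 18x^2 + 108x - 613.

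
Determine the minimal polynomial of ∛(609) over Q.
m_α(x) = x^3 - 609

α satisfies α^3 = 609, so x^3 - 609 annihilates α. By the rational root test, a rational root p/q (in lowest terms) of x^3 - 609 would satisfy p^3 = 609 q^3, forcing q = 1 and p^3 = 609; but 609 is not a perfect cube, contradiction. A monic cubic over Q with no rational root is irreducible (any nontrivial factorization would include a linear factor). Hence x^3 - 609 is the minimal polynomial of α, and in particular [Q(α):Q] = 3.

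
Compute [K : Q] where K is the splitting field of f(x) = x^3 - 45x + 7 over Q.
[K : Q] = 6

By the rational root test, any rational root of the monic integer polynomial f(x) = x^3 - 45x + 7 must be an integer dividing the constant term 7, i.e. one of ±{1, 7}. Evaluating: f(1) = -37, f(-1) = 51, f(7) = 35, f(-7) = -21; none is 0, so f has no rational root and is therefore irreducible over Q (a cubic with no linear factor over a field is irreducible). For an irreducible cubic, the Galois group is A_3 or S_3 according as the discriminant disc(f) = -4a^3 - 27b^2 = -4·(-45)^3 - 27·(7)^2 = 363177 is or is not a square in Q. Here disc(f) = 363177 is not a perfect square in Q, so the Galois group of f over Q is not contained in A_3 and must be all of S_3. The splitting field has degree |S_3| = 6 over Q, so [K : Q] = 6.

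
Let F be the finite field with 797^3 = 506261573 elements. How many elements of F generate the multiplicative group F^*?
There are φ(506261572) = 250192800 primitive elements

F_q^* is cyclic of order q - 1 = 506261572. A cyclic group of order m has exactly φ(m) generators. Here m = 506261572 = 2^2 · 157 · 199 · 4051, so the number of primitive elements is φ(506261572) = 250192800.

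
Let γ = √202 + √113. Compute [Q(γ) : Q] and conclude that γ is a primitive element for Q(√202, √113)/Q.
[Q(γ) : Q] = 4 (equivalently, Q(γ) = Q(√202, √113))

Obviously Q(γ) ⊆ Q(√202, √113), and [Q(√202, √113):Q] = 4 (since 202, 113 are distinct squarefree integers > 1 with 22826 not a perfect square). To show equality we compute the minimal polynomial of γ. From γ = √202 + √113: γ^2 = 202 + 2√(22826) + 113 = 315 + 2√(22826), so γ^2 - 315 = 2√(22826); squaring, (γ^2 - 315)^2 = 4·22826, i.e. γ^4 - 630γ^2 + 99225 - 91304 = 0, i.e. γ^4 - 630γ^2 + 7921 = 0. So γ is a root of x^4 - 630x^2 + 7921. This polynomial is irreducible over Q: it has no rational root (each ±√202 ± √113 is irrational), and any factorization into two quadratics over Q would force √(22826) ∈ Q (pairing opposite roots) or √202, √113 ∈ Q (other pairings), all impossible. Hence [Q(γ):Q] = 4 = [Q(√202, √113):Q], so Q(γ) = Q(√202, √113).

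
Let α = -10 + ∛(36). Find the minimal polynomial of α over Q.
m_α(x) = x^3 + 30x^2 + 300x + 964

Set β = α + 10 = ∛(36), so β^3 = 36. Then (α + 10)^3 - 36 = 0, i.e. α is a root of g(x) = (x + 10)^3 - 36 = x^3 + 30x^2 + 300x + 964. Since g(x) = h(x + 10) where h(x) = x^3 - 36, and h is irreducible over Q (because 36 is not a perfect cube, so h has no rational root, and a monic cubic with no rational root is irreducible), g is also irreducible (irreducibility is preserved under the substitution x → x + 10). Hence m_α(x) = x^3 + 30x^2 + 300x + 964.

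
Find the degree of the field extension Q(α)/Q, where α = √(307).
[Q(α):Q] = 2

[Q(α):Q] equals the degree of the minimal polynomial of α. Here α^2 = 307 and x^2 - 307 is irreducible (d = 307 is squarefree, ≠ 1, hence not a square), so deg(m_α) = 2. Thus [Q(α):Q] = 2.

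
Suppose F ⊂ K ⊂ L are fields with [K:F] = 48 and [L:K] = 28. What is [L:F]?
[L:F] = 1344

The tower law says that for any tower of field extensions F ⊂ K ⊂ L with finite degrees, [L:F] = [L:K] · [K:F]. Here this gives [L:F] = 28 · 48 = 1344.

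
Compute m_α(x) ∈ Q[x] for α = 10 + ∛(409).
m_α(x) = x^3 - 30x^2 + 300x - 1409

Set β = α - 10 = ∛(409), so β^3 = 409. Then (α - 10)^3 - 409 = 0, i.e. α is a root of g(x) = (x - 10)^3 - 409 = x^3 - 30x^2 + 300x - 1409. Since g(x) = h(x - 10) where h(x) = x^3 - 409, and h is irreducible over Q (because 409 is not a perfect cube, so h has no rational root, and a monic cubic with no rational root is irreducible), g is also irreducible (irreducibility is preserved under the substitution x → x - 10). Hence m_α(x) = x^3 - 30x^2 + 300x - 1409.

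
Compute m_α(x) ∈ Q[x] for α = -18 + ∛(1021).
m_α(x) = x^3 + 54x^2 + 972x + 4811

Set β = α + 18 = ∛(1021), so β^3 = 1021. Then (α + 18)^3 - 1021 = 0, i.e. α is a root of g(x) = (x + 18)^3 - 1021 = x^3 + 54x^2 + 972x + 4811. Since g(x) = h(x + 18) where h(x) = x^3 - 1021, and h is irreducible over Q (because 1021 is not a perfect cube, so h has no rational root, and a monic cubic with no rational root is irreducible), g is also irreducible (irreducibility is preserved under the substitution x → x + 18). Hence m_α(x) = x^3 + 54x^2 + 972x + 4811.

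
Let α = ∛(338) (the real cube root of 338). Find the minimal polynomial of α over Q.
m_α(x) = x^3 - 338

α satisfies α^3 = 338, so x^3 - 338 annihilates α. By the rational root test, a rational root p/q (in lowest terms) of x^3 - 338 would satisfy p^3 = 338 q^3, forcing q = 1 and p^3 = 338; but 338 is not a perfect cube, contradiction. A monic cubic over Q with no rational root is irreducible (any nontrivial factorization would include a linear factor). Hence x^3 - 338 is the minimal polynomial of α, and in particular [Q(α):Q] = 3.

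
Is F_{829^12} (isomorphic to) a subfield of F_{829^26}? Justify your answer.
No: F_{829^12} is not a subfield of F_{829^26}

F_{p^m} embeds in F_{p^n} iff m | n. Here 12 ∤ 26 (since 26 = 2·12 + 2 with remainder 2 ≠ 0), so F_{829^12} is not a subfield of F_{829^26}. Equivalently: if it were, the tower law would give 12 = [F_{829^12}:F_829] dividing [F_{829^26}:F_829] = 26, contradiction.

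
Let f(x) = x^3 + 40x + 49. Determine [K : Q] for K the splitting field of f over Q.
[K : Q] = 6

By the rational root test, any rational root of the monic integer polynomial f(x) = x^3 + 40x + 49 must be an integer dividing the constant term 49, i.e. one of ±{1, 7, 49}. Evaluating: f(1) = 90, f(-1) = 8, f(7) = 672, f(-7) = -574, f(49) = 119658, f(-49) = -119560; none is 0, so f has no rational root and is therefore irreducible over Q (a cubic with no linear factor over a field is irreducible). For an irreducible cubic, the Galois group is A_3 or S_3 according as the discriminant disc(f) = -4a^3 - 27b^2 = -4·(40)^3 - 27·(49)^2 = -320827 is or is not a square in Q. Here disc(f) = -320827 is not a perfect square in Q, so the Galois group of f over Q is not contained in A_3 and must be all of S_3. The splitting field has degree |S_3| = 6 over Q, so [K : Q] = 6.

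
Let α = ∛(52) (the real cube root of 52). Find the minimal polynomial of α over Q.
m_α(x) = x^3 - 52

α satisfies α^3 = 52, so x^3 - 52 annihilates α. By the rational root test, a rational root p/q (in lowest terms) of x^3 - 52 would satisfy p^3 = 52 q^3, forcing q = 1 and p^3 = 52; but 52 is not a perfect cube, contradiction. A monic cubic over Q with no rational root is irreducible (any nontrivial factorization would include a linear factor). Hence x^3 - 52 is the minimal polynomial of α, and in particular [Q(α):Q] = 3.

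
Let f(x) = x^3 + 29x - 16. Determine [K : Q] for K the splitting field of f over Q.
[K : Q] = 6

By the rational root test, any rational root of the monic integer polynomial f(x) = x^3 + 29x - 16 must be an integer dividing the constant term -16, i.e. one of ±{1, 2, 4, 8, 16}. Evaluating: f(1) = 14, f(-1) = -46, f(2) = 50, f(-2) = -82, f(4) = 164, f(-4) = -196, f(8) = 728, f(-8) = -760, f(16) = 4544, f(-16) = -4576; none is 0, so f has no rational root and is therefore irreducible over Q (a cubic with no linear factor over a field is irreducible). For an irreducible cubic, the Galois group is A_3 or S_3 according as the discriminant disc(f) = -4a^3 - 27b^2 = -4·(29)^3 - 27·(-16)^2 = -104468 is or is not a square in Q. Here disc(f) = -104468 is not a perfect square in Q, so the Galois group of f over Q is not contained in A_3 and must be all of S_3. The splitting field has degree |S_3| = 6 over Q, so [K : Q] = 6.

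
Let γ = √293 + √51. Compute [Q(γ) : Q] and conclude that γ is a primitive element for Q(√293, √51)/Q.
[Q(γ) : Q] = 4 (equivalently, Q(γ) = Q(√293, √51))

Obviously Q(γ) ⊆ Q(√293, √51), and [Q(√293, √51):Q] = 4 (since 293, 51 are distinct squarefree integers > 1 with 14943 not a perfect square). To show equality we compute the minimal polynomial of γ. From γ = √293 + √51: γ^2 = 293 + 2√(14943) + 51 = 344 + 2√(14943), so γ^2 - 344 = 2√(14943); squaring, (γ^2 - 344)^2 = 4·14943, i.e. γ^4 - 688γ^2 + 118336 - 59772 = 0, i.e. γ^4 - 688γ^2 + 58564 = 0. So γ is a root of x^4 - 688x^2 + 58564. This polynomial is irreducible over Q: it has no rational root (each ±√293 ± √51 is irrational), and any factorization into two quadratics over Q would force √(14943) ∈ Q (pairing opposite roots) or √293, √51 ∈ Q (other pairings), all impossible. Hence [Q(γ):Q] = 4 = [Q(√293, √51):Q], so Q(γ) = Q(√293, √51).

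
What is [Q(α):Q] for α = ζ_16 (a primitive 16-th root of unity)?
[Q(α):Q] = 8

The minimal polynomial of ζ_16 over Q is the 16-th cyclotomic polynomial Φ_16(x), which is irreducible over Q and has degree φ(16) = 8. Hence [Q(α):Q] = φ(16) = 8.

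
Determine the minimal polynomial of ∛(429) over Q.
m_α(x) = x^3 - 429

α satisfies α^3 = 429, so x^3 - 429 annihilates α. By the rational root test, a rational root p/q (in lowest terms) of x^3 - 429 would satisfy p^3 = 429 q^3, forcing q = 1 and p^3 = 429; but 429 is not a perfect cube, contradiction. A monic cubic over Q with no rational root is irreducible (any nontrivial factorization would include a linear factor). Hence x^3 - 429 is the minimal polynomial of α, and in particular [Q(α):Q] = 3.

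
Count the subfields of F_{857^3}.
F_{857^3} has 2 subfields

The subfields of F_{p^n} are exactly the fields F_{p^d} for d | n (each is the fixed field of the unique index-d subgroup of Gal(F_{p^n}/F_p) ≅ Z/nZ). The divisors of n = 3 are {1, 3}, giving 2 subfields: F_{857^1}, F_{857^3}.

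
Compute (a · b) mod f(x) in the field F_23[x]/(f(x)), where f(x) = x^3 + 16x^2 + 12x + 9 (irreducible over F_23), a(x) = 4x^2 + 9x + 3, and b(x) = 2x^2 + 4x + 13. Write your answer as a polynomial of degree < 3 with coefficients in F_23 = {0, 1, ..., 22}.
a · b ≡ 7x^2 + 12x + 11 (mod f(x))

Multiply in F_23[x]: a(x)·b(x) = (4x^2 + 9x + 3)·(2x^2 + 4x + 13) = 8x^4 + 11x^3 + 2x^2 + 14x + 16. This has degree ≥ 3, so divide by f(x) over F_23: 8x^4 + 11x^3 + 2x^2 + 14x + 16 = (8x + 21)·(x^3 + 16x^2 + 12x + 9) + (7x^2 + 12x + 11). Hence a·b ≡ 7x^2 + 12x + 11 (mod f). (F_23[x]/(f) is a field with 23^3 = 12167 elements since f is irreducible of degree 3.)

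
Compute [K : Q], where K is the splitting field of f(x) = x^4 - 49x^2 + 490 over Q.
[K : Q] = 4

Solving the quadratic in x^2: x^2 = (49 ± √(49^2 - 4·490))/2 = (49 ± √441)/2 = (49 ± 21)/2, giving x^2 = 35 or x^2 = 14. So f(x) = (x^2 - 35)(x^2 - 14) and the roots of f are ±√35, ±√14. Hence the splitting field is K = Q(√35, √14). Since 35 and 14 are distinct squarefree integers > 1, their product 490 is not a perfect square, so √14 ∉ Q(√35). By the tower law [K:Q] = [Q(√35,√14):Q(√35)] · [Q(√35):Q] = 2 · 2 = 4.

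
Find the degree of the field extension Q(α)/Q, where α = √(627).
[Q(α):Q] = 2

[Q(α):Q] equals the degree of the minimal polynomial of α. Here α^2 = 627 and x^2 - 627 is irreducible (d = 627 is squarefree, ≠ 1, hence not a square), so deg(m_α) = 2. Thus [Q(α):Q] = 2.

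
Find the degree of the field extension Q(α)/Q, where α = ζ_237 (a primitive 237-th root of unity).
[Q(α):Q] = 156

The minimal polynomial of ζ_237 over Q is the 237-th cyclotomic polynomial Φ_237(x), which is irreducible over Q and has degree φ(237) = 156. Hence [Q(α):Q] = φ(237) = 156.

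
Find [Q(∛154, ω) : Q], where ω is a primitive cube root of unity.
[Q(∛154, ω) : Q] = 6

[Q(∛154):Q] = 3 (min poly x^3 - 154, irreducible since 154 is not a perfect cube). [Q(ω):Q] = 2 (min poly x^2 + x + 1). Since Q(∛154) ⊂ R and ω ∉ R, we have ω ∉ Q(∛154), so x^2 + x + 1 remains irreducible over Q(∛154) and [Q(∛154, ω) : Q(∛154)] = 2. By the tower law, [Q(∛154, ω) : Q] = 3 · 2 = 6. (In fact Q(∛154, ω) is the splitting field of x^3 - 154 over Q.)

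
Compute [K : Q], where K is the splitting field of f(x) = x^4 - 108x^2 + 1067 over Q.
[K : Q] = 4

Solving the quadratic in x^2: x^2 = (108 ± √(108^2 - 4·1067))/2 = (108 ± √7396)/2 = (108 ± 86)/2, giving x^2 = 97 or x^2 = 11. So f(x) = (x^2 - 97)(x^2 - 11) and the roots of f are ±√97, ±√11. Hence the splitting field is K = Q(√97, √11). Since 97 and 11 are distinct squarefree integers > 1, their product 1067 is not a perfect square, so √11 ∉ Q(√97). By the tower law [K:Q] = [Q(√97,√11):Q(√97)] · [Q(√97):Q] = 2 · 2 = 4.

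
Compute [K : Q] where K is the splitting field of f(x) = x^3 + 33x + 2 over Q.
[K : Q] = 6

By the rational root test, any rational root of the monic integer polynomial f(x) = x^3 + 33x + 2 must be an integer dividing the constant term 2, i.e. one of ±{1, 2}. Evaluating: f(1) = 36, f(-1) = -32, f(2) = 76, f(-2) = -72; none is 0, so f has no rational root and is therefore irreducible over Q (a cubic with no linear factor over a field is irreducible). For an irreducible cubic, the Galois group is A_3 or S_3 according as the discriminant disc(f) = -4a^3 - 27b^2 = -4·(33)^3 - 27·(2)^2 = -143856 is or is not a square in Q. Here disc(f) = -143856 is not a perfect square in Q, so the Galois group of f over Q is not contained in A_3 and must be all of S_3. The splitting field has degree |S_3| = 6 over Q, so [K : Q] = 6.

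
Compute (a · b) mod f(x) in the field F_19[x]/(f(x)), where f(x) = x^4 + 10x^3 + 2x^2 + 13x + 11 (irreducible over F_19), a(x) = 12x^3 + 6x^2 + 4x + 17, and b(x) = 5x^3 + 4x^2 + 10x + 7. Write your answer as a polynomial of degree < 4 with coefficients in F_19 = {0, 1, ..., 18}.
a · b ≡ 5x^3 + 4x^2 + 18x + 13 (mod f(x))

Multiply in F_19[x]: a(x)·b(x) = (12x^3 + 6x^2 + 4x + 17)·(5x^3 + 4x^2 + 10x + 7) = 3x^6 + 2x^5 + 12x^4 + 17x^3 + 17x^2 + 8x + 5. This has degree ≥ 4, so divide by f(x) over F_19: 3x^6 + 2x^5 + 12x^4 + 17x^3 + 17x^2 + 8x + 5 = (3x^2 + 10x + 1)·(x^4 + 10x^3 + 2x^2 + 13x + 11) + (5x^3 + 4x^2 + 18x + 13). Hence a·b ≡ 5x^3 + 4x^2 + 18x + 13 (mod f). (F_19[x]/(f) is a field with 19^4 = 130321 elements since f is irreducible of degree 4.)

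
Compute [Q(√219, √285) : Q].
[Q(√219, √285) : Q] = 4

[Q(√219):Q] = 2 (min poly x^2 - 219, irreducible since 219 is squarefree > 1). For the top step, suppose √285 ∈ Q(√219), say √285 = c + d√219 with c, d ∈ Q. Squaring: 285 = c^2 + 219d^2 + 2cd√219. Since √219 ∉ Q this forces 2cd = 0. If d = 0 then √285 = c ∈ Q, contradicting 285 squarefree > 1. If c = 0 then 285 = 219d^2, so 219·285 = (219d)^2 is a perfect square in Q — but 219·285 = 62415 is not a perfect square (since 219 and 285 are distinct squarefree integers). Contradiction. Hence √285 ∉ Q(√219), so x^2 - 285 stays irreducible over Q(√219) and [Q(√219, √285) : Q(√219)] = 2. By the tower law, [Q(√219, √285) : Q] = 2 · 2 = 4.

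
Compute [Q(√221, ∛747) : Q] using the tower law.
[Q(√221, ∛747) : Q] = 6

Let L = Q(√221, ∛747). Since Q(√221) ⊂ L and [Q(√221):Q] = 2, the tower law gives 2 | [L:Q]. Likewise Q(∛747) ⊂ L with [Q(∛747):Q] = 3 (because 747 is not a perfect cube), so 3 | [L:Q]. As gcd(2,3) = 1, [L:Q] is divisible by 6. Conversely L is generated over Q by √221 and ∛747, so [L:Q] ≤ 2·3 = 6. Therefore [Q(√221, ∛747) : Q] = 6.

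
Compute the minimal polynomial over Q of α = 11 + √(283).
m_α(x) = x^2 - 22x - 162

From α - 11 = √(283), squaring gives (α - 11)^2 = 283, i.e. α^2 - 22α + 121 = 283, so α^2 - 22α - 162 = 0. The discriminant of x^2 - 22x - 162 is (-22)^2 - 4·(-162) = 484 + 648 = 1132, and 4·(283) is not a perfect square in Q since 283 is squarefree and ≠ 1. Hence x^2 - 22x - 162 is irreducible over Q and is the minimal polynomial of α.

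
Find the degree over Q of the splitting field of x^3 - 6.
[K : Q] = 6

The roots of x^3 - 6 are ∛6, ω∛6, ω^2∛6 where ω = e^(2πi/3) is a primitive cube root of unity, so K = Q(∛6, ω). Now [Q(∛6):Q] = 3 (since 6 is not a perfect cube, x^3 - 6 is irreducible) and [Q(ω):Q] = 2. Both 2 and 3 divide [K:Q], and [K:Q] ≤ 3·2 = 6, so [K:Q] = 6. (Equivalently: Q(∛6) ⊂ R but ω ∉ R, so [K : Q(∛6)] = 2.)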